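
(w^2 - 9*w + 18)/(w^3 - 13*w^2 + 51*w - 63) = (w - 6)/(w^2 - 10*w + 21)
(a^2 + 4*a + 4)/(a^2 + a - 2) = (a + 2)/(a - 1)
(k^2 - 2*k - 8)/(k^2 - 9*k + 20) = (k + 2)/(k - 5)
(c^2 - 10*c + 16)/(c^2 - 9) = (c^2 - 10*c + 16)/(c^2 - 9)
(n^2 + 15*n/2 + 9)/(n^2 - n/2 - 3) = (n + 6)/(n - 2)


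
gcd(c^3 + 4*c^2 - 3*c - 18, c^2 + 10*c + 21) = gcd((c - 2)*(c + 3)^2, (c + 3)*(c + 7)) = c + 3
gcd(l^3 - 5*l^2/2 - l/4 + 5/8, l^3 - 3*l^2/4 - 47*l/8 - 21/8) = l + 1/2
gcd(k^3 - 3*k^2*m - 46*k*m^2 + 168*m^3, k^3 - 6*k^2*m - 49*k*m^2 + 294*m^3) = k^2 + k*m - 42*m^2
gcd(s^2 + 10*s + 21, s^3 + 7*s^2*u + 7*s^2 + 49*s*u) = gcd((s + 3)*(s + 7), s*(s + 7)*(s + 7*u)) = s + 7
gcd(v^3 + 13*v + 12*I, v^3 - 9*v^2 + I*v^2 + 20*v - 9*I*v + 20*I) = v + I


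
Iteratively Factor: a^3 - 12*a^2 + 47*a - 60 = (a - 3)*(a^2 - 9*a + 20) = (a - 4)*(a - 3)*(a - 5)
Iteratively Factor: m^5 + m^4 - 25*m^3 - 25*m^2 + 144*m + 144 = (m - 4)*(m^4 + 5*m^3 - 5*m^2 - 45*m - 36) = (m - 4)*(m - 3)*(m^3 + 8*m^2 + 19*m + 12) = (m - 4)*(m - 3)*(m + 4)*(m^2 + 4*m + 3) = (m - 4)*(m - 3)*(m + 1)*(m + 4)*(m + 3)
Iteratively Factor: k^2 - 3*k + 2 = (k - 2)*(k - 1)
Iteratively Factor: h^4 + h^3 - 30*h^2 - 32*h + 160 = (h - 5)*(h^3 + 6*h^2 - 32) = (h - 5)*(h + 4)*(h^2 + 2*h - 8) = (h - 5)*(h - 2)*(h + 4)*(h + 4)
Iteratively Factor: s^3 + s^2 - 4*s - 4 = (s + 2)*(s^2 - s - 2) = (s - 2)*(s + 2)*(s + 1)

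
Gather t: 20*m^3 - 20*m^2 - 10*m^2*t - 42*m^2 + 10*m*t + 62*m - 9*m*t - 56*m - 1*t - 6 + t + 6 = 20*m^3 - 62*m^2 + 6*m + t*(-10*m^2 + m)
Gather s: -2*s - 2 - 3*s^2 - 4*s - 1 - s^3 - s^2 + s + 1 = -s^3 - 4*s^2 - 5*s - 2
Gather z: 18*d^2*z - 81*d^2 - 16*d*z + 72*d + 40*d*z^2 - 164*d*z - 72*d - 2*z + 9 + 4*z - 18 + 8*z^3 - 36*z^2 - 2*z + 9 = -81*d^2 + 8*z^3 + z^2*(40*d - 36) + z*(18*d^2 - 180*d)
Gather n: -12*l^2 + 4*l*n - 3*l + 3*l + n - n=-12*l^2 + 4*l*n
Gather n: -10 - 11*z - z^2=-z^2 - 11*z - 10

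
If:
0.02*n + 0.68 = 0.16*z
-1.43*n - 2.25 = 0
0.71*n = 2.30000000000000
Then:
No Solution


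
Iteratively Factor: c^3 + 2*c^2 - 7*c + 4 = (c - 1)*(c^2 + 3*c - 4) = (c - 1)*(c + 4)*(c - 1)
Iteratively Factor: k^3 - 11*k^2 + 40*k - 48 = (k - 3)*(k^2 - 8*k + 16) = (k - 4)*(k - 3)*(k - 4)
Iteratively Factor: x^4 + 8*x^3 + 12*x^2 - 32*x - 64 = (x - 2)*(x^3 + 10*x^2 + 32*x + 32) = (x - 2)*(x + 4)*(x^2 + 6*x + 8) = (x - 2)*(x + 2)*(x + 4)*(x + 4)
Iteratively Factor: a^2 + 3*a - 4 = (a + 4)*(a - 1)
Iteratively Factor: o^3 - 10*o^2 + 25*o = (o - 5)*(o^2 - 5*o) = (o - 5)^2*(o)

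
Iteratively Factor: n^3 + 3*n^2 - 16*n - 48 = (n - 4)*(n^2 + 7*n + 12) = (n - 4)*(n + 4)*(n + 3)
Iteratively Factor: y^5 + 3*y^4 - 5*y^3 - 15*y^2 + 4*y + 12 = (y - 2)*(y^4 + 5*y^3 + 5*y^2 - 5*y - 6) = (y - 2)*(y + 2)*(y^3 + 3*y^2 - y - 3) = (y - 2)*(y - 1)*(y + 2)*(y^2 + 4*y + 3) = (y - 2)*(y - 1)*(y + 1)*(y + 2)*(y + 3)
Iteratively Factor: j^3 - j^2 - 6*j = (j + 2)*(j^2 - 3*j) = (j - 3)*(j + 2)*(j)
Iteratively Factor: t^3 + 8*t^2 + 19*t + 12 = (t + 3)*(t^2 + 5*t + 4) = (t + 3)*(t + 4)*(t + 1)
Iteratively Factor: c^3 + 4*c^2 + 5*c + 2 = (c + 1)*(c^2 + 3*c + 2) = (c + 1)*(c + 2)*(c + 1)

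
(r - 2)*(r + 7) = r^2 + 5*r - 14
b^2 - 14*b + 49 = (b - 7)^2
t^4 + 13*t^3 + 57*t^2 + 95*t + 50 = (t + 1)*(t + 2)*(t + 5)^2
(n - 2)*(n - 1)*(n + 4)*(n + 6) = n^4 + 7*n^3 - 4*n^2 - 52*n + 48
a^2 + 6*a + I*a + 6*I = (a + 6)*(a + I)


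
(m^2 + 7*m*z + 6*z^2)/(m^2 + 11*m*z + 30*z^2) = (m + z)/(m + 5*z)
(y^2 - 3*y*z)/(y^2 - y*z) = (y - 3*z)/(y - z)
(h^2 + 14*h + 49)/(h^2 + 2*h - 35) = (h + 7)/(h - 5)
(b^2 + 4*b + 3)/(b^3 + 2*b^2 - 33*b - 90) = (b + 1)/(b^2 - b - 30)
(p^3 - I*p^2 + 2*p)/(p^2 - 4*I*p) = (p^2 - I*p + 2)/(p - 4*I)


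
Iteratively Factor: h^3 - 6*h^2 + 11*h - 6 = (h - 2)*(h^2 - 4*h + 3) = (h - 3)*(h - 2)*(h - 1)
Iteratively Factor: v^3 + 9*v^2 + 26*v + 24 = (v + 2)*(v^2 + 7*v + 12) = (v + 2)*(v + 3)*(v + 4)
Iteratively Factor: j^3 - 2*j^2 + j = (j)*(j^2 - 2*j + 1) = j*(j - 1)*(j - 1)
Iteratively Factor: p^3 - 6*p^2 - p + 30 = (p - 3)*(p^2 - 3*p - 10) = (p - 5)*(p - 3)*(p + 2)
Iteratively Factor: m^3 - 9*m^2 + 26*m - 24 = (m - 3)*(m^2 - 6*m + 8) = (m - 3)*(m - 2)*(m - 4)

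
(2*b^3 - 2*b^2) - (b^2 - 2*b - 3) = 2*b^3 - 3*b^2 + 2*b + 3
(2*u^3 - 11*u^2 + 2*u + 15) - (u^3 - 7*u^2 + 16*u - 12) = u^3 - 4*u^2 - 14*u + 27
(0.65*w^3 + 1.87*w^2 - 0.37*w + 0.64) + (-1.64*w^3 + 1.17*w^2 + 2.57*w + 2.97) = -0.99*w^3 + 3.04*w^2 + 2.2*w + 3.61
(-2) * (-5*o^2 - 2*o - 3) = 10*o^2 + 4*o + 6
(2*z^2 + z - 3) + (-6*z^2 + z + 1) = -4*z^2 + 2*z - 2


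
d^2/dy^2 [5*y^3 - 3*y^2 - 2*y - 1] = 30*y - 6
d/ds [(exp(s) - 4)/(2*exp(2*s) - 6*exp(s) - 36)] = (-(exp(s) - 4)*(2*exp(s) - 3) + exp(2*s) - 3*exp(s) - 18)*exp(s)/(2*(-exp(2*s) + 3*exp(s) + 18)^2)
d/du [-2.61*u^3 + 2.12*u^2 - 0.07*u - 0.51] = -7.83*u^2 + 4.24*u - 0.07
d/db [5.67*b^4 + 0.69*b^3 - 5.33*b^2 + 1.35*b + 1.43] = 22.68*b^3 + 2.07*b^2 - 10.66*b + 1.35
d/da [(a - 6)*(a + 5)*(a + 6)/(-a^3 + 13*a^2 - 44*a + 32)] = 2*(9*a^4 - 80*a^3 - 98*a^2 + 2500*a - 4536)/(a^6 - 26*a^5 + 257*a^4 - 1208*a^3 + 2768*a^2 - 2816*a + 1024)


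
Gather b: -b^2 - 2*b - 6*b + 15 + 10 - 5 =-b^2 - 8*b + 20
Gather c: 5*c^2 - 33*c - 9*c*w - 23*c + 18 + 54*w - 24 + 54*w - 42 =5*c^2 + c*(-9*w - 56) + 108*w - 48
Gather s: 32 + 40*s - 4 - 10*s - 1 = 30*s + 27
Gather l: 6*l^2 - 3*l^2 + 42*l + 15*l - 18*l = 3*l^2 + 39*l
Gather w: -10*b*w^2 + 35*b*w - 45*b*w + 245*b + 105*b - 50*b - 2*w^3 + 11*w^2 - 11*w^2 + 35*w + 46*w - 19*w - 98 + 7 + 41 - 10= -10*b*w^2 + 300*b - 2*w^3 + w*(62 - 10*b) - 60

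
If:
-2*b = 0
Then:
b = 0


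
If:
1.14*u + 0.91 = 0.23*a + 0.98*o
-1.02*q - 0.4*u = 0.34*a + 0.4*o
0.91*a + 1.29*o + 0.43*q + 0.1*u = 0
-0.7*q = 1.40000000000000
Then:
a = -22.53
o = 15.91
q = -2.00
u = 8.34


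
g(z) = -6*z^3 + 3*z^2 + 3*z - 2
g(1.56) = -12.80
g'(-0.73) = -10.97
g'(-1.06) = -23.58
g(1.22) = -4.77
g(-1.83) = 39.33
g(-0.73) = -0.26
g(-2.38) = 88.74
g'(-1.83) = -68.26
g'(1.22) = -16.47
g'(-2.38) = -113.24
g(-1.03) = 4.65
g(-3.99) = 414.92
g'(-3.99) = -307.50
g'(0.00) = 3.00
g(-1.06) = 5.34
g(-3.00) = 178.00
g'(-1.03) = -22.28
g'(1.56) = -31.44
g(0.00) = -2.00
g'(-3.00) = -177.00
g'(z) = -18*z^2 + 6*z + 3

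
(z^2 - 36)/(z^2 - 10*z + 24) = (z + 6)/(z - 4)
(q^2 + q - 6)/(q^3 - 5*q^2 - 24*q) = (q - 2)/(q*(q - 8))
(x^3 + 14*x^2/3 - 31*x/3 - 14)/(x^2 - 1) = (x^2 + 11*x/3 - 14)/(x - 1)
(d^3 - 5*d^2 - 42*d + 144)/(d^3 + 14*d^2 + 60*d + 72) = (d^2 - 11*d + 24)/(d^2 + 8*d + 12)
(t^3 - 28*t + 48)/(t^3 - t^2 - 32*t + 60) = (t - 4)/(t - 5)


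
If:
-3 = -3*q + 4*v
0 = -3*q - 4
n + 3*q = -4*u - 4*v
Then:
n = 11 - 4*u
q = -4/3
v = -7/4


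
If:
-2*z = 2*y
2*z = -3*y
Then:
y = 0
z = 0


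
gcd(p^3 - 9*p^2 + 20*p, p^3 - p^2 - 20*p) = p^2 - 5*p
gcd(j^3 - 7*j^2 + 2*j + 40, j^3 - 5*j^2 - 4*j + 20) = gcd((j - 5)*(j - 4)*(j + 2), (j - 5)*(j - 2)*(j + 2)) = j^2 - 3*j - 10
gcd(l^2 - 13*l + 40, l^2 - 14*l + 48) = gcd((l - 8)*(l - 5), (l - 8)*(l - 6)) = l - 8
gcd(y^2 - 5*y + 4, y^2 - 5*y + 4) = y^2 - 5*y + 4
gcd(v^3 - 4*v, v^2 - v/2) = v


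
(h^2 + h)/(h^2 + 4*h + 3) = h/(h + 3)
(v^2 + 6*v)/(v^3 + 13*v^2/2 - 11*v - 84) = 2*v/(2*v^2 + v - 28)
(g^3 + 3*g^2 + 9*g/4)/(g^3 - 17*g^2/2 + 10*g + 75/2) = g*(2*g + 3)/(2*(g^2 - 10*g + 25))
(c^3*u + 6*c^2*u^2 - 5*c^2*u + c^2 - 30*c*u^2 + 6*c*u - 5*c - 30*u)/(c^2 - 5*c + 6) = (c^3*u + 6*c^2*u^2 - 5*c^2*u + c^2 - 30*c*u^2 + 6*c*u - 5*c - 30*u)/(c^2 - 5*c + 6)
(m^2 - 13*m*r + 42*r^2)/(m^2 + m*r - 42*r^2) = (m - 7*r)/(m + 7*r)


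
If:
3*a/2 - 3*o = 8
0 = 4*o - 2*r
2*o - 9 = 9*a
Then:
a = -43/24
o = -57/16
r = -57/8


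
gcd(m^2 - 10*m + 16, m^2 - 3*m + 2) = m - 2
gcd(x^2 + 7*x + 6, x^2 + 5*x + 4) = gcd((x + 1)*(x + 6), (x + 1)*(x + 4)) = x + 1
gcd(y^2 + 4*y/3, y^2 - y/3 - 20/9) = y + 4/3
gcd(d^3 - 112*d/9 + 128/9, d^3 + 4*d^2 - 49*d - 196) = d + 4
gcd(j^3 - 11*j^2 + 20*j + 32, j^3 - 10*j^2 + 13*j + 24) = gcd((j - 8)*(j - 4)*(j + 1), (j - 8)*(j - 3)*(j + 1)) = j^2 - 7*j - 8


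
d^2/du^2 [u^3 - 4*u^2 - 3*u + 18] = 6*u - 8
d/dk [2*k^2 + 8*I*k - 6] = 4*k + 8*I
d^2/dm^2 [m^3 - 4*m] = 6*m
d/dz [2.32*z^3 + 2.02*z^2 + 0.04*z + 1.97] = 6.96*z^2 + 4.04*z + 0.04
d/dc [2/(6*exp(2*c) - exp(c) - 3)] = (2 - 24*exp(c))*exp(c)/(-6*exp(2*c) + exp(c) + 3)^2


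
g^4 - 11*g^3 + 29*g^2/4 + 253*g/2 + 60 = (g - 8)*(g - 6)*(g + 1/2)*(g + 5/2)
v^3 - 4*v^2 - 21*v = v*(v - 7)*(v + 3)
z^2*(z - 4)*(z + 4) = z^4 - 16*z^2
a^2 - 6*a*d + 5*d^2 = (a - 5*d)*(a - d)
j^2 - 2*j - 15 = (j - 5)*(j + 3)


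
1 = 1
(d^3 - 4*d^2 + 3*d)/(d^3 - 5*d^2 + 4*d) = (d - 3)/(d - 4)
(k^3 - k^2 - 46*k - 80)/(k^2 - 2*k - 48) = (k^2 + 7*k + 10)/(k + 6)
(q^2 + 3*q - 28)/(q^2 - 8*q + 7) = (q^2 + 3*q - 28)/(q^2 - 8*q + 7)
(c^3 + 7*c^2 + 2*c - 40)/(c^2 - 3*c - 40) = (c^2 + 2*c - 8)/(c - 8)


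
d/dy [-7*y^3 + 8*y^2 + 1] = y*(16 - 21*y)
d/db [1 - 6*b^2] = -12*b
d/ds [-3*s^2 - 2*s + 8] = -6*s - 2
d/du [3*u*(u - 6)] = 6*u - 18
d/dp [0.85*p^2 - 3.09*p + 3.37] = 1.7*p - 3.09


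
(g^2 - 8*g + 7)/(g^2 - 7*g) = (g - 1)/g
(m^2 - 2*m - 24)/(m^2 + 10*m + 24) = (m - 6)/(m + 6)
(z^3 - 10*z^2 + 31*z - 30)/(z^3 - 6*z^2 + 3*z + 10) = (z - 3)/(z + 1)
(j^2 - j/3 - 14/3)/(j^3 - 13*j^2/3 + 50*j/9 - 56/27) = 9*(j + 2)/(9*j^2 - 18*j + 8)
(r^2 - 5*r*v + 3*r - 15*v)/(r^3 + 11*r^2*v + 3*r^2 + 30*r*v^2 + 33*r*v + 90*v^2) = (r - 5*v)/(r^2 + 11*r*v + 30*v^2)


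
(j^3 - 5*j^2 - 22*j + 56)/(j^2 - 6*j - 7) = (j^2 + 2*j - 8)/(j + 1)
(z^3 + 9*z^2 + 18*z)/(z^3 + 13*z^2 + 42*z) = (z + 3)/(z + 7)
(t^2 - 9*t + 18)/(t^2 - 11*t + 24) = (t - 6)/(t - 8)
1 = 1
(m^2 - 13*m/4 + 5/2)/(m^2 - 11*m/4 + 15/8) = 2*(m - 2)/(2*m - 3)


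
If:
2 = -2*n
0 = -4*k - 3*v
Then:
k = -3*v/4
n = -1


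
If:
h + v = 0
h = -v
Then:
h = -v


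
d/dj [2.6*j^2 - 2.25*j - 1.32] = 5.2*j - 2.25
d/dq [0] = 0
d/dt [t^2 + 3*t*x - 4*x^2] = 2*t + 3*x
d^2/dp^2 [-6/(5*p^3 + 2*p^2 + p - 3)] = 12*((15*p + 2)*(5*p^3 + 2*p^2 + p - 3) - (15*p^2 + 4*p + 1)^2)/(5*p^3 + 2*p^2 + p - 3)^3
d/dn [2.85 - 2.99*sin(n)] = -2.99*cos(n)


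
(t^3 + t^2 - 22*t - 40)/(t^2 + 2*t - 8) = (t^2 - 3*t - 10)/(t - 2)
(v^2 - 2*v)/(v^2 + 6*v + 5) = v*(v - 2)/(v^2 + 6*v + 5)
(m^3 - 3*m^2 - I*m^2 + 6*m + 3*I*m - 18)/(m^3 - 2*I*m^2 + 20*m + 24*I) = (m^2 - 3*m*(1 + I) + 9*I)/(m^2 - 4*I*m + 12)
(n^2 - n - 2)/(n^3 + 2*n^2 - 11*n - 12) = (n - 2)/(n^2 + n - 12)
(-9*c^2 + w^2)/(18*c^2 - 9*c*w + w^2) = (3*c + w)/(-6*c + w)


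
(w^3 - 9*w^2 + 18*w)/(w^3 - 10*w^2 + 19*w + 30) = w*(w - 3)/(w^2 - 4*w - 5)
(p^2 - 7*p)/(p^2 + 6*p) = (p - 7)/(p + 6)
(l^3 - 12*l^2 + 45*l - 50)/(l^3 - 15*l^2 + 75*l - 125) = (l - 2)/(l - 5)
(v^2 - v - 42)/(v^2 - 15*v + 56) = (v + 6)/(v - 8)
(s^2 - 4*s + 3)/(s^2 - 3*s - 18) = (-s^2 + 4*s - 3)/(-s^2 + 3*s + 18)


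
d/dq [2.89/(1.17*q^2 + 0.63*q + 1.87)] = (-6.7626*q - 1.8207)/(1.17*q^2 + 0.63*q + 1.87)^2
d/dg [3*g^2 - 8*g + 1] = 6*g - 8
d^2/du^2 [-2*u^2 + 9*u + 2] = -4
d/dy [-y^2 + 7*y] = 7 - 2*y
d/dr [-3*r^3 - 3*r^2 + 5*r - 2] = -9*r^2 - 6*r + 5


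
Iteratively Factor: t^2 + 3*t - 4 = (t - 1)*(t + 4)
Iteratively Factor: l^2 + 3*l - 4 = (l - 1)*(l + 4)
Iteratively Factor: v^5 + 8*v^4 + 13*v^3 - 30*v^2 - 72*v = (v - 2)*(v^4 + 10*v^3 + 33*v^2 + 36*v) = v*(v - 2)*(v^3 + 10*v^2 + 33*v + 36) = v*(v - 2)*(v + 3)*(v^2 + 7*v + 12) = v*(v - 2)*(v + 3)^2*(v + 4)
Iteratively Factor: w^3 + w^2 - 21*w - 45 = (w - 5)*(w^2 + 6*w + 9) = (w - 5)*(w + 3)*(w + 3)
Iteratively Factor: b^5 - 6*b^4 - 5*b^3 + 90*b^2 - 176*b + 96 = (b - 3)*(b^4 - 3*b^3 - 14*b^2 + 48*b - 32) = (b - 4)*(b - 3)*(b^3 + b^2 - 10*b + 8) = (b - 4)*(b - 3)*(b - 2)*(b^2 + 3*b - 4) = (b - 4)*(b - 3)*(b - 2)*(b + 4)*(b - 1)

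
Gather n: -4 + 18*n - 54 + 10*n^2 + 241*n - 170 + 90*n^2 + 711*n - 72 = 100*n^2 + 970*n - 300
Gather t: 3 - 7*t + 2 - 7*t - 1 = 4 - 14*t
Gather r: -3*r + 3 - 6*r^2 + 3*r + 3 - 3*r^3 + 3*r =-3*r^3 - 6*r^2 + 3*r + 6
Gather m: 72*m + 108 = 72*m + 108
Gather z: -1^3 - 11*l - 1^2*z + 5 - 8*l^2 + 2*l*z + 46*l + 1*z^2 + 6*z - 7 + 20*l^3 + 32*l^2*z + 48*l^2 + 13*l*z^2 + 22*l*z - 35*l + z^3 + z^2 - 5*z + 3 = 20*l^3 + 40*l^2 + z^3 + z^2*(13*l + 2) + z*(32*l^2 + 24*l)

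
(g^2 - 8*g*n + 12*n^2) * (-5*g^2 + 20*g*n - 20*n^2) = -5*g^4 + 60*g^3*n - 240*g^2*n^2 + 400*g*n^3 - 240*n^4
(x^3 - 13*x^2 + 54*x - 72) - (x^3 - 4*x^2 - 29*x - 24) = -9*x^2 + 83*x - 48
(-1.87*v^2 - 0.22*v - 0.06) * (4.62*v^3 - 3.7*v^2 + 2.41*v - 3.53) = -8.6394*v^5 + 5.9026*v^4 - 3.9699*v^3 + 6.2929*v^2 + 0.632*v + 0.2118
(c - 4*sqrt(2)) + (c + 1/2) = 2*c - 4*sqrt(2) + 1/2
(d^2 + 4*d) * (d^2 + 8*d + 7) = d^4 + 12*d^3 + 39*d^2 + 28*d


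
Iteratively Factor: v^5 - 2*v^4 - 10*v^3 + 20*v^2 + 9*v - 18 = (v - 2)*(v^4 - 10*v^2 + 9) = (v - 2)*(v + 3)*(v^3 - 3*v^2 - v + 3) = (v - 3)*(v - 2)*(v + 3)*(v^2 - 1) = (v - 3)*(v - 2)*(v - 1)*(v + 3)*(v + 1)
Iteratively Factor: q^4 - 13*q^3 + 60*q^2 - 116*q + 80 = (q - 5)*(q^3 - 8*q^2 + 20*q - 16) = (q - 5)*(q - 2)*(q^2 - 6*q + 8) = (q - 5)*(q - 2)^2*(q - 4)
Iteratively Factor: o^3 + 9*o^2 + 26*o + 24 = (o + 2)*(o^2 + 7*o + 12) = (o + 2)*(o + 3)*(o + 4)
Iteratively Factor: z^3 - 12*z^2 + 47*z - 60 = (z - 3)*(z^2 - 9*z + 20) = (z - 4)*(z - 3)*(z - 5)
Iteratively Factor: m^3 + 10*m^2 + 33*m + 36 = (m + 4)*(m^2 + 6*m + 9) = (m + 3)*(m + 4)*(m + 3)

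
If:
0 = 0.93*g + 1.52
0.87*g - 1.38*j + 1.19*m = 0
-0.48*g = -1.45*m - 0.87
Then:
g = -1.63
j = -2.01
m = -1.14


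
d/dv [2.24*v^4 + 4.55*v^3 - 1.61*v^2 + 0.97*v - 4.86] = 8.96*v^3 + 13.65*v^2 - 3.22*v + 0.97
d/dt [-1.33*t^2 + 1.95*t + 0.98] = 1.95 - 2.66*t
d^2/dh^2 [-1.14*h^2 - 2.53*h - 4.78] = -2.28000000000000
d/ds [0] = 0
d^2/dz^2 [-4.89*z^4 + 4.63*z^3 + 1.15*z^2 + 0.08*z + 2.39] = -58.68*z^2 + 27.78*z + 2.3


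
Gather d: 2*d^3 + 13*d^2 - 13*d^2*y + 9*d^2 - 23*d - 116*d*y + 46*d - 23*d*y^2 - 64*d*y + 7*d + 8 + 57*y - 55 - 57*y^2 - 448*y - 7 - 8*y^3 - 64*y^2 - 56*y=2*d^3 + d^2*(22 - 13*y) + d*(-23*y^2 - 180*y + 30) - 8*y^3 - 121*y^2 - 447*y - 54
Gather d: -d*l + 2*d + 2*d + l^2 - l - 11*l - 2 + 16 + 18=d*(4 - l) + l^2 - 12*l + 32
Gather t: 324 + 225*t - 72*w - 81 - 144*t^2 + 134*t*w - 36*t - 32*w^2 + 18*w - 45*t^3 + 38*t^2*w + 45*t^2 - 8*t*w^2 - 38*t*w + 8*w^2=-45*t^3 + t^2*(38*w - 99) + t*(-8*w^2 + 96*w + 189) - 24*w^2 - 54*w + 243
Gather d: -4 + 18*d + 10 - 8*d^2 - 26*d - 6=-8*d^2 - 8*d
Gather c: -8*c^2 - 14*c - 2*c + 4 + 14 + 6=-8*c^2 - 16*c + 24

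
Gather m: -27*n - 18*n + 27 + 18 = 45 - 45*n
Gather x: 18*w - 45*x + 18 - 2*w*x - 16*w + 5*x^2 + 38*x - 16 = 2*w + 5*x^2 + x*(-2*w - 7) + 2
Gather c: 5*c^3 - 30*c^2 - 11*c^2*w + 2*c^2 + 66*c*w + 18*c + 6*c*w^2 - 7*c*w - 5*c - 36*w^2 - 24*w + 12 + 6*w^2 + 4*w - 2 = 5*c^3 + c^2*(-11*w - 28) + c*(6*w^2 + 59*w + 13) - 30*w^2 - 20*w + 10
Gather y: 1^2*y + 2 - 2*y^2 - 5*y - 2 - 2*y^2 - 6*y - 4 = -4*y^2 - 10*y - 4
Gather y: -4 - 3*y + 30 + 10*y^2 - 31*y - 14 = 10*y^2 - 34*y + 12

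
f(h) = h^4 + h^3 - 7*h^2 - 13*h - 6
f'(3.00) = 80.00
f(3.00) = 0.00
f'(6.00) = 875.00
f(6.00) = 1176.00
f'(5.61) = 709.11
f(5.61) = 867.82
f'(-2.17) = -9.37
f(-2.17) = 1.20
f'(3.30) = 117.22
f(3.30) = 29.40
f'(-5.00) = -368.00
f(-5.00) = 384.00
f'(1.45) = -14.80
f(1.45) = -32.10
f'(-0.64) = -3.86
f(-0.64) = -0.64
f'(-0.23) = -9.67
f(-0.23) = -3.39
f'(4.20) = 277.47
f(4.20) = 201.18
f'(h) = 4*h^3 + 3*h^2 - 14*h - 13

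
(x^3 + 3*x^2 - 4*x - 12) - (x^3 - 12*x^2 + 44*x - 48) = 15*x^2 - 48*x + 36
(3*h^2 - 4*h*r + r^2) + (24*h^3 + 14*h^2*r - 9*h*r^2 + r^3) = 24*h^3 + 14*h^2*r + 3*h^2 - 9*h*r^2 - 4*h*r + r^3 + r^2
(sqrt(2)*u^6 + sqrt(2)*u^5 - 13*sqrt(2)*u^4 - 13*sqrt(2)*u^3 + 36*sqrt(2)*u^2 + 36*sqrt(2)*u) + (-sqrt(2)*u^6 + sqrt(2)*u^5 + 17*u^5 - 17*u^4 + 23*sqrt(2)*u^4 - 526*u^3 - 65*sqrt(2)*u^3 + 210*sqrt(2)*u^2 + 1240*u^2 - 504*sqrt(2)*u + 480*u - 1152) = 2*sqrt(2)*u^5 + 17*u^5 - 17*u^4 + 10*sqrt(2)*u^4 - 526*u^3 - 78*sqrt(2)*u^3 + 246*sqrt(2)*u^2 + 1240*u^2 - 468*sqrt(2)*u + 480*u - 1152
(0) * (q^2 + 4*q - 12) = 0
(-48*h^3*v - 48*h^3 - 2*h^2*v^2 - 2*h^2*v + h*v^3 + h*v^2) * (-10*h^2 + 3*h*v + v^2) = 480*h^5*v + 480*h^5 - 124*h^4*v^2 - 124*h^4*v - 64*h^3*v^3 - 64*h^3*v^2 + h^2*v^4 + h^2*v^3 + h*v^5 + h*v^4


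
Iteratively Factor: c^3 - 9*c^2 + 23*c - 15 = (c - 3)*(c^2 - 6*c + 5) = (c - 3)*(c - 1)*(c - 5)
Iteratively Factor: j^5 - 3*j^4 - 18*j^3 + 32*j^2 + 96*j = (j - 4)*(j^4 + j^3 - 14*j^2 - 24*j) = (j - 4)^2*(j^3 + 5*j^2 + 6*j) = (j - 4)^2*(j + 2)*(j^2 + 3*j) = j*(j - 4)^2*(j + 2)*(j + 3)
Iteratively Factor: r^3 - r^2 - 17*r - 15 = (r - 5)*(r^2 + 4*r + 3) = (r - 5)*(r + 3)*(r + 1)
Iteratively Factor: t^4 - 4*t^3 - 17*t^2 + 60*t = (t)*(t^3 - 4*t^2 - 17*t + 60) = t*(t - 3)*(t^2 - t - 20) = t*(t - 5)*(t - 3)*(t + 4)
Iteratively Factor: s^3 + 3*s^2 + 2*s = (s)*(s^2 + 3*s + 2) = s*(s + 2)*(s + 1)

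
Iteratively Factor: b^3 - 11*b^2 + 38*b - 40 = (b - 5)*(b^2 - 6*b + 8) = (b - 5)*(b - 4)*(b - 2)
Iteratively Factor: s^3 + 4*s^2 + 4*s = (s + 2)*(s^2 + 2*s) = s*(s + 2)*(s + 2)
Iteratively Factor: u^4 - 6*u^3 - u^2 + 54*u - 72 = (u - 4)*(u^3 - 2*u^2 - 9*u + 18) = (u - 4)*(u - 2)*(u^2 - 9) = (u - 4)*(u - 2)*(u + 3)*(u - 3)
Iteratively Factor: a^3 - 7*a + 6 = (a - 1)*(a^2 + a - 6) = (a - 2)*(a - 1)*(a + 3)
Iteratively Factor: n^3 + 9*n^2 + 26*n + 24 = (n + 4)*(n^2 + 5*n + 6) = (n + 2)*(n + 4)*(n + 3)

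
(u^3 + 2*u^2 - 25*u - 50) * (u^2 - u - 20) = u^5 + u^4 - 47*u^3 - 65*u^2 + 550*u + 1000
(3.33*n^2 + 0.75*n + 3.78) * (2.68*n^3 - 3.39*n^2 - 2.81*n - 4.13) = 8.9244*n^5 - 9.2787*n^4 - 1.7694*n^3 - 28.6746*n^2 - 13.7193*n - 15.6114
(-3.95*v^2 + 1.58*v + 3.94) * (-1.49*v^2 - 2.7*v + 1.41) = 5.8855*v^4 + 8.3108*v^3 - 15.7061*v^2 - 8.4102*v + 5.5554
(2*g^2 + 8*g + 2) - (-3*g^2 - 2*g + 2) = 5*g^2 + 10*g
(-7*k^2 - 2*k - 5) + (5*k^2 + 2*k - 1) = -2*k^2 - 6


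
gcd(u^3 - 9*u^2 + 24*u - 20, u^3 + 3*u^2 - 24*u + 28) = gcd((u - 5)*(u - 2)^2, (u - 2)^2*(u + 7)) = u^2 - 4*u + 4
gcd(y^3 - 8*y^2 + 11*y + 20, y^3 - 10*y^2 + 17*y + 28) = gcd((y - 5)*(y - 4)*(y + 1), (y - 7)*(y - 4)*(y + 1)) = y^2 - 3*y - 4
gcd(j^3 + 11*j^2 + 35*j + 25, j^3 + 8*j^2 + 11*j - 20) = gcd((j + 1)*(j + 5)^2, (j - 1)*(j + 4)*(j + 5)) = j + 5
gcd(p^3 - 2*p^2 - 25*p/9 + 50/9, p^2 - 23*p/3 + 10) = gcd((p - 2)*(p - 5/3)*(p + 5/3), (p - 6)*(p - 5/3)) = p - 5/3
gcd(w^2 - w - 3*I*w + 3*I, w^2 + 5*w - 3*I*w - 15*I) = w - 3*I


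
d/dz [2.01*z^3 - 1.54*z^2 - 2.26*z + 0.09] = 6.03*z^2 - 3.08*z - 2.26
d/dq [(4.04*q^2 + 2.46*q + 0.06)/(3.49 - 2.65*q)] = (-10.706*q^2 + 28.1992*q + 8.7444)/(7.0225*q^2 - 18.497*q + 12.1801)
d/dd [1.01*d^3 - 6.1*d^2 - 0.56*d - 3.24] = 3.03*d^2 - 12.2*d - 0.56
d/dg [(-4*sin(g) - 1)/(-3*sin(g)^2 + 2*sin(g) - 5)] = 2*(-6*sin(g)^2 - 3*sin(g) + 11)*cos(g)/(3*sin(g)^2 - 2*sin(g) + 5)^2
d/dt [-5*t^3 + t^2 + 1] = t*(2 - 15*t)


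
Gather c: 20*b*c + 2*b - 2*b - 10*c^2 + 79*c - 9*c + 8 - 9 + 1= -10*c^2 + c*(20*b + 70)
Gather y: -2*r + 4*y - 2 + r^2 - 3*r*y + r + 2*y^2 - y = r^2 - r + 2*y^2 + y*(3 - 3*r) - 2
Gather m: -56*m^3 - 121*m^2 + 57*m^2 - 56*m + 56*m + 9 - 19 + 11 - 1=-56*m^3 - 64*m^2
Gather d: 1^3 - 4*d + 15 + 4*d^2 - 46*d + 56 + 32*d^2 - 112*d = 36*d^2 - 162*d + 72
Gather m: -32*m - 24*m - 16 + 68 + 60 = 112 - 56*m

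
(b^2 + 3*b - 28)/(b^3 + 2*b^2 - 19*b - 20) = (b + 7)/(b^2 + 6*b + 5)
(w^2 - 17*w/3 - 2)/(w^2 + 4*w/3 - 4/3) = (3*w^2 - 17*w - 6)/(3*w^2 + 4*w - 4)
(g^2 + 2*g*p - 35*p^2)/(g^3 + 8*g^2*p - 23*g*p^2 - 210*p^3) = 1/(g + 6*p)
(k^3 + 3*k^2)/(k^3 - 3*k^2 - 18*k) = k/(k - 6)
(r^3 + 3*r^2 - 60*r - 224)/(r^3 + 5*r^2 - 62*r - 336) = (r + 4)/(r + 6)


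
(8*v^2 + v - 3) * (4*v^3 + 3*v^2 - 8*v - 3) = 32*v^5 + 28*v^4 - 73*v^3 - 41*v^2 + 21*v + 9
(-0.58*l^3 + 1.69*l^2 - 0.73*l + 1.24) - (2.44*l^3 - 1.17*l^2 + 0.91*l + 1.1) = -3.02*l^3 + 2.86*l^2 - 1.64*l + 0.14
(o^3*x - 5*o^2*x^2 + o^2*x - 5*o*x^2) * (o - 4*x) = o^4*x - 9*o^3*x^2 + o^3*x + 20*o^2*x^3 - 9*o^2*x^2 + 20*o*x^3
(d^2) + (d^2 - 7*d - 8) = 2*d^2 - 7*d - 8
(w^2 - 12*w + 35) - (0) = w^2 - 12*w + 35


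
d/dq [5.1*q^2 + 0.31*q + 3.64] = 10.2*q + 0.31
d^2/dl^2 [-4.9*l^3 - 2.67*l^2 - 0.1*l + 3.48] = -29.4*l - 5.34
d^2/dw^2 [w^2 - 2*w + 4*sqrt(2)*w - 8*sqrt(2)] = 2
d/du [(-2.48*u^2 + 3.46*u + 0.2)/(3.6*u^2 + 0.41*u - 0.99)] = (-13.4728*u^2 + 3.4704*u - 3.5074)/(12.96*u^4 + 2.952*u^3 - 6.9599*u^2 - 0.8118*u + 0.9801)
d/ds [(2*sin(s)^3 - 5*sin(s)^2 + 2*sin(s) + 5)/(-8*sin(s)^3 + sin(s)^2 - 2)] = 2*(-19*sin(s)^4 + 16*sin(s)^3 + 53*sin(s)^2 + 5*sin(s) - 2)*cos(s)/(8*sin(s)^3 - sin(s)^2 + 2)^2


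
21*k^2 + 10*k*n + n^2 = (3*k + n)*(7*k + n)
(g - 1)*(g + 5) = g^2 + 4*g - 5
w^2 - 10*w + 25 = (w - 5)^2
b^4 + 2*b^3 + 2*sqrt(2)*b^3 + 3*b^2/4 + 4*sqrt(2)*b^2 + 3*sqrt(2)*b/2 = b*(b + 1/2)*(b + 3/2)*(b + 2*sqrt(2))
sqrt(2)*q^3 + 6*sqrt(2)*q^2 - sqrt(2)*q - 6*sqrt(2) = (q - 1)*(q + 6)*(sqrt(2)*q + sqrt(2))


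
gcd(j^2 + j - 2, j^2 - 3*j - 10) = j + 2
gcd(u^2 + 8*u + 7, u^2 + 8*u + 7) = u^2 + 8*u + 7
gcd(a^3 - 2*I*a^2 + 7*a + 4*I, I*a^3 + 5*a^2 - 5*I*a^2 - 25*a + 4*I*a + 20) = 1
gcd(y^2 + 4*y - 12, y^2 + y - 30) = y + 6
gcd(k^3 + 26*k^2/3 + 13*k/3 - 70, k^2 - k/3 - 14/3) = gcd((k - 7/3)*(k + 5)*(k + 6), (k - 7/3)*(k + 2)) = k - 7/3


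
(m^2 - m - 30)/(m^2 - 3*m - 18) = (m + 5)/(m + 3)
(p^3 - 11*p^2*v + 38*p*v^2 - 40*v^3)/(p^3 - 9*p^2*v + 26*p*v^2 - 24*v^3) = (p - 5*v)/(p - 3*v)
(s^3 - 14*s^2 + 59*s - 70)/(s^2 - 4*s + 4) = (s^2 - 12*s + 35)/(s - 2)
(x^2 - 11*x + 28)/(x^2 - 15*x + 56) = (x - 4)/(x - 8)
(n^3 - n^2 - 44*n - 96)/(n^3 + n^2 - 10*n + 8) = (n^2 - 5*n - 24)/(n^2 - 3*n + 2)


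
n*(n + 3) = n^2 + 3*n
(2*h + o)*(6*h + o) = 12*h^2 + 8*h*o + o^2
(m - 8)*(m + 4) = m^2 - 4*m - 32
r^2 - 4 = (r - 2)*(r + 2)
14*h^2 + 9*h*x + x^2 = (2*h + x)*(7*h + x)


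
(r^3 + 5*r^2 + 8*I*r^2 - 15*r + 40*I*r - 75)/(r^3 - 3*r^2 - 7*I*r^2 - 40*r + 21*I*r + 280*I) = (r^2 + 8*I*r - 15)/(r^2 - r*(8 + 7*I) + 56*I)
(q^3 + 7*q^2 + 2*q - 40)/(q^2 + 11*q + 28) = (q^2 + 3*q - 10)/(q + 7)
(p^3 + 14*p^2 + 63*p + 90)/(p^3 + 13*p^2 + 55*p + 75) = (p + 6)/(p + 5)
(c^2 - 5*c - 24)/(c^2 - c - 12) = (c - 8)/(c - 4)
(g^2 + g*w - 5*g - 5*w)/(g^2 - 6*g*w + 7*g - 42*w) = (g^2 + g*w - 5*g - 5*w)/(g^2 - 6*g*w + 7*g - 42*w)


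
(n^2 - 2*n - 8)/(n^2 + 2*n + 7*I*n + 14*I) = (n - 4)/(n + 7*I)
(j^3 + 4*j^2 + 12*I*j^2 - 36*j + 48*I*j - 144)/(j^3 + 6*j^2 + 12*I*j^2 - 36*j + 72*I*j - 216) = (j + 4)/(j + 6)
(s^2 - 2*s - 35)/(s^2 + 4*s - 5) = (s - 7)/(s - 1)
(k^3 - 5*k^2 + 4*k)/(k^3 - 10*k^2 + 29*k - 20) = k/(k - 5)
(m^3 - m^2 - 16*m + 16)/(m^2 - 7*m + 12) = (m^2 + 3*m - 4)/(m - 3)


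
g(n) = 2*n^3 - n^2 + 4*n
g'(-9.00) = 508.00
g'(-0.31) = 5.20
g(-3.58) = -118.90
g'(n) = 6*n^2 - 2*n + 4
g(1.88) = 17.27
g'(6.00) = 208.00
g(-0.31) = -1.40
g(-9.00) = -1575.00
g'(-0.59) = 7.27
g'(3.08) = 54.76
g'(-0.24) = 4.83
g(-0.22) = -0.95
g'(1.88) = 21.45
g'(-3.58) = 88.06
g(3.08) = 61.27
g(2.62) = 39.59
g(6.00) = 420.00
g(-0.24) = -1.05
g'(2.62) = 39.95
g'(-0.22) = 4.73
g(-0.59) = -3.12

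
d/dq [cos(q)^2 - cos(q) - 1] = sin(q) - sin(2*q)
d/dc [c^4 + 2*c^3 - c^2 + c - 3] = 4*c^3 + 6*c^2 - 2*c + 1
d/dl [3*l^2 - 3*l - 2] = 6*l - 3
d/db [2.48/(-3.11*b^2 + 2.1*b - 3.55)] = (15.4256*b - 5.208)/(3.11*b^2 - 2.1*b + 3.55)^2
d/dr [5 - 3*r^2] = -6*r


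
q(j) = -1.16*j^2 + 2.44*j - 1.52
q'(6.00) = -11.48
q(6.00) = -28.64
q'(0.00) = 2.44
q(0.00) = -1.52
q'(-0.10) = 2.67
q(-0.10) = -1.78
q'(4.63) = -8.30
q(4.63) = -15.09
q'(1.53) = -1.11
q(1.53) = -0.50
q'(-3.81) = 11.28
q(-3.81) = -27.66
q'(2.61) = -3.62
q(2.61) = -3.05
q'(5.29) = -9.83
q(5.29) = -21.07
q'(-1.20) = 5.22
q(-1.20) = -6.12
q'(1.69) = -1.48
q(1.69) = -0.71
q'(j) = 2.44 - 2.32*j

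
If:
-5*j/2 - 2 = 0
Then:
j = -4/5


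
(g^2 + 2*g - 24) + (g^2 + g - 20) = 2*g^2 + 3*g - 44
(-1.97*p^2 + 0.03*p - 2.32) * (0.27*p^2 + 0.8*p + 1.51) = -0.5319*p^4 - 1.5679*p^3 - 3.5771*p^2 - 1.8107*p - 3.5032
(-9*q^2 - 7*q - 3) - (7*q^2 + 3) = -16*q^2 - 7*q - 6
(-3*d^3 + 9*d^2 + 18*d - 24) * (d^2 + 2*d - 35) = -3*d^5 + 3*d^4 + 141*d^3 - 303*d^2 - 678*d + 840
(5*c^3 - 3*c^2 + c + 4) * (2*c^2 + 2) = 10*c^5 - 6*c^4 + 12*c^3 + 2*c^2 + 2*c + 8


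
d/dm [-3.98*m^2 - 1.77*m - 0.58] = -7.96*m - 1.77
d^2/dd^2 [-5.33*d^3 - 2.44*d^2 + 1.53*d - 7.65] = -31.98*d - 4.88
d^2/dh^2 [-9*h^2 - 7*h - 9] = -18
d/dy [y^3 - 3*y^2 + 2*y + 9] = 3*y^2 - 6*y + 2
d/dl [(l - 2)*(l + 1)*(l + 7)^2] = 4*l^3 + 39*l^2 + 66*l - 77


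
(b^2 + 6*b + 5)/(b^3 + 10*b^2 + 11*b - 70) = (b + 1)/(b^2 + 5*b - 14)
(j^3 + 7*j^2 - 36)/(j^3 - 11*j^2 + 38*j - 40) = (j^2 + 9*j + 18)/(j^2 - 9*j + 20)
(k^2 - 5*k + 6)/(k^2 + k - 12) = (k - 2)/(k + 4)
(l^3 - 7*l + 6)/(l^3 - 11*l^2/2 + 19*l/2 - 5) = 2*(l + 3)/(2*l - 5)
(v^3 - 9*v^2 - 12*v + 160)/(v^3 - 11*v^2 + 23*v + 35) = (v^2 - 4*v - 32)/(v^2 - 6*v - 7)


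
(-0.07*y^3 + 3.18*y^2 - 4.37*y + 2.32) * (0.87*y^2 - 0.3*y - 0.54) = -0.0609*y^5 + 2.7876*y^4 - 4.7181*y^3 + 1.6122*y^2 + 1.6638*y - 1.2528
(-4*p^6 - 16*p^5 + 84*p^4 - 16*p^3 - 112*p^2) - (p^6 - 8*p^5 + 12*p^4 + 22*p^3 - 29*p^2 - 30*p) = -5*p^6 - 8*p^5 + 72*p^4 - 38*p^3 - 83*p^2 + 30*p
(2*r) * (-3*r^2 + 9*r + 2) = -6*r^3 + 18*r^2 + 4*r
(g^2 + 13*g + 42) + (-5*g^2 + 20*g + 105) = -4*g^2 + 33*g + 147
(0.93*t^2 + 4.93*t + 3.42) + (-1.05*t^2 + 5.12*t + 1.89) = -0.12*t^2 + 10.05*t + 5.31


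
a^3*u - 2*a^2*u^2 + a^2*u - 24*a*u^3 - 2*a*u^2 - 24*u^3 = (a - 6*u)*(a + 4*u)*(a*u + u)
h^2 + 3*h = h*(h + 3)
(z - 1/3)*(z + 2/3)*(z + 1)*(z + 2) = z^4 + 10*z^3/3 + 25*z^2/9 - 4/9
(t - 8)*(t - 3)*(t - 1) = t^3 - 12*t^2 + 35*t - 24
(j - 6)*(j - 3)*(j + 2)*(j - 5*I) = j^4 - 7*j^3 - 5*I*j^3 + 35*I*j^2 + 36*j - 180*I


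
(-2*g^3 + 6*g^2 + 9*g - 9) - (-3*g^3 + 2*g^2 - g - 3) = g^3 + 4*g^2 + 10*g - 6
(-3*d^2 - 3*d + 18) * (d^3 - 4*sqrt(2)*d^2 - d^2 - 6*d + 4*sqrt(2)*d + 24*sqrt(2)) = -3*d^5 + 12*sqrt(2)*d^4 + 39*d^3 - 156*sqrt(2)*d^2 - 108*d + 432*sqrt(2)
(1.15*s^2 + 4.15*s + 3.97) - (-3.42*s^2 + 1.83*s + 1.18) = 4.57*s^2 + 2.32*s + 2.79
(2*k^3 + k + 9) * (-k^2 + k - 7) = -2*k^5 + 2*k^4 - 15*k^3 - 8*k^2 + 2*k - 63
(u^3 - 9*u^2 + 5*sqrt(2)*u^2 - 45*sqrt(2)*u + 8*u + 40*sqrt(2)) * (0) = 0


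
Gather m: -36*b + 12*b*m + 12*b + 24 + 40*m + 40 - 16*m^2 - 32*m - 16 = -24*b - 16*m^2 + m*(12*b + 8) + 48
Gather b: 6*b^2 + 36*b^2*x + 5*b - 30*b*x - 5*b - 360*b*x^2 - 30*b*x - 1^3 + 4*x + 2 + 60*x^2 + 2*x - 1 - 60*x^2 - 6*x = b^2*(36*x + 6) + b*(-360*x^2 - 60*x)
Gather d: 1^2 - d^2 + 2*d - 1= -d^2 + 2*d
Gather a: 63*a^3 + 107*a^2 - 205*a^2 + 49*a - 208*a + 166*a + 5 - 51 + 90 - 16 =63*a^3 - 98*a^2 + 7*a + 28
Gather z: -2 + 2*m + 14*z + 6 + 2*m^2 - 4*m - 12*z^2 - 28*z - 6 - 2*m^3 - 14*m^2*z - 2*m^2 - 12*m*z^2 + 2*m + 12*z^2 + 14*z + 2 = -2*m^3 - 14*m^2*z - 12*m*z^2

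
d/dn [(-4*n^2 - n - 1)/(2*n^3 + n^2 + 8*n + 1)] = (8*n^4 + 4*n^3 - 25*n^2 - 6*n + 7)/(4*n^6 + 4*n^5 + 33*n^4 + 20*n^3 + 66*n^2 + 16*n + 1)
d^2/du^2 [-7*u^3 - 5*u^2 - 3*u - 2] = -42*u - 10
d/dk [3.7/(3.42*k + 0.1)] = -12.654/(3.42*k + 0.1)^2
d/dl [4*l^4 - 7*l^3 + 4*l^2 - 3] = l*(16*l^2 - 21*l + 8)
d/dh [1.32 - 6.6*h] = -6.60000000000000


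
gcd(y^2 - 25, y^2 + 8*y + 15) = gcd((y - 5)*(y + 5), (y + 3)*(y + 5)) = y + 5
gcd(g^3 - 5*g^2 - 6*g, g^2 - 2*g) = g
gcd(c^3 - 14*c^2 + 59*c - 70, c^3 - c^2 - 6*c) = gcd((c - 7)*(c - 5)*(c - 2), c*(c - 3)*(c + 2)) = 1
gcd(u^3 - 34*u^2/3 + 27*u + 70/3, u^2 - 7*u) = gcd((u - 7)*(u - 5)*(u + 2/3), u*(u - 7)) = u - 7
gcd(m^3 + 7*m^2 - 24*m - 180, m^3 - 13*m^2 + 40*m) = m - 5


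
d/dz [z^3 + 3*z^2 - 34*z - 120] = 3*z^2 + 6*z - 34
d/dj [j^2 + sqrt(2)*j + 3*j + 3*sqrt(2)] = 2*j + sqrt(2) + 3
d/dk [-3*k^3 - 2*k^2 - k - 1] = -9*k^2 - 4*k - 1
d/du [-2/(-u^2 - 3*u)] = 2*(-2*u - 3)/(u^2*(u + 3)^2)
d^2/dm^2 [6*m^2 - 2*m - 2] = 12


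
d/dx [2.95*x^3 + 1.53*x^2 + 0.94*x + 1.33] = 8.85*x^2 + 3.06*x + 0.94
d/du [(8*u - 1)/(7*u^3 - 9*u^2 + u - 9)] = (56*u^3 - 72*u^2 + 8*u - (8*u - 1)*(21*u^2 - 18*u + 1) - 72)/(7*u^3 - 9*u^2 + u - 9)^2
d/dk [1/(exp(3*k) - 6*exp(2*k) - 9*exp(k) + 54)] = 3*(-exp(2*k) + 4*exp(k) + 3)*exp(k)/(exp(3*k) - 6*exp(2*k) - 9*exp(k) + 54)^2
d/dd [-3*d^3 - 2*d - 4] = -9*d^2 - 2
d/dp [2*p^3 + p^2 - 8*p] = 6*p^2 + 2*p - 8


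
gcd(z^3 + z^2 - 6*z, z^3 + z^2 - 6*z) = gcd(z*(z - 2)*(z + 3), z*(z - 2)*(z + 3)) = z^3 + z^2 - 6*z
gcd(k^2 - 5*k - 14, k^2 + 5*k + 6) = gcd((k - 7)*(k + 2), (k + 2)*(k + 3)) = k + 2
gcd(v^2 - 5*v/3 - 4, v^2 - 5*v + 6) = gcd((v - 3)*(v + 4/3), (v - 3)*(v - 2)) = v - 3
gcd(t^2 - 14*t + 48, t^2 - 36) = t - 6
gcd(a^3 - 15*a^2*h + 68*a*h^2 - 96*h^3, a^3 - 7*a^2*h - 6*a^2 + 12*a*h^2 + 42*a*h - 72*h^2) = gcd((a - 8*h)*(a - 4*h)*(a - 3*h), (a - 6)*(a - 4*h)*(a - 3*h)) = a^2 - 7*a*h + 12*h^2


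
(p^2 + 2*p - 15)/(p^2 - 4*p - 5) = (-p^2 - 2*p + 15)/(-p^2 + 4*p + 5)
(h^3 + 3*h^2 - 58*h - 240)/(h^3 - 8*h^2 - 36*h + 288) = (h + 5)/(h - 6)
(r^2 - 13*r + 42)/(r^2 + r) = (r^2 - 13*r + 42)/(r*(r + 1))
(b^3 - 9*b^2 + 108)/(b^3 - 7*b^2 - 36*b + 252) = (b^2 - 3*b - 18)/(b^2 - b - 42)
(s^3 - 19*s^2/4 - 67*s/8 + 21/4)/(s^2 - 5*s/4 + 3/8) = (4*s^2 - 17*s - 42)/(4*s - 3)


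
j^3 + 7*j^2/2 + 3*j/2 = j*(j + 1/2)*(j + 3)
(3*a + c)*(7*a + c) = 21*a^2 + 10*a*c + c^2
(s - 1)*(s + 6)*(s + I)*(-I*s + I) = -I*s^4 + s^3 - 4*I*s^3 + 4*s^2 + 11*I*s^2 - 11*s - 6*I*s + 6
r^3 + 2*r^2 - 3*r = r*(r - 1)*(r + 3)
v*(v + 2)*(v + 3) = v^3 + 5*v^2 + 6*v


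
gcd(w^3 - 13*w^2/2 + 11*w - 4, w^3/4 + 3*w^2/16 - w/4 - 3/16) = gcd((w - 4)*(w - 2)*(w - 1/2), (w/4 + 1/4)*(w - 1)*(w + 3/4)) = 1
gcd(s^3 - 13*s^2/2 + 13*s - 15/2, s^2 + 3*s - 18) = s - 3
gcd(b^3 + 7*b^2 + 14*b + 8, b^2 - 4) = b + 2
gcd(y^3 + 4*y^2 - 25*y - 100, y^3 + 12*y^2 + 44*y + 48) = y + 4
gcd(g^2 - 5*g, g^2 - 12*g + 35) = g - 5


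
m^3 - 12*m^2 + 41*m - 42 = (m - 7)*(m - 3)*(m - 2)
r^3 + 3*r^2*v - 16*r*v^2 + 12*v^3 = (r - 2*v)*(r - v)*(r + 6*v)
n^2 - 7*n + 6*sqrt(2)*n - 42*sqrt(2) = (n - 7)*(n + 6*sqrt(2))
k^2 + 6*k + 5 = (k + 1)*(k + 5)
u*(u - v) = u^2 - u*v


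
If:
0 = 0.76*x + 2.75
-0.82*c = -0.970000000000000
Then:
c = 1.18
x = -3.62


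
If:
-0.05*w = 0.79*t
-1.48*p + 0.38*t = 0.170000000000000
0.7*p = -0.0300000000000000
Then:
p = -0.04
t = 0.28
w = -4.43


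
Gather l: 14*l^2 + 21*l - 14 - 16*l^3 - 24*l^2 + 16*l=-16*l^3 - 10*l^2 + 37*l - 14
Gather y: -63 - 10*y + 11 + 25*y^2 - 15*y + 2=25*y^2 - 25*y - 50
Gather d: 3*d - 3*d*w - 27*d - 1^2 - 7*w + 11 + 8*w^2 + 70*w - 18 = d*(-3*w - 24) + 8*w^2 + 63*w - 8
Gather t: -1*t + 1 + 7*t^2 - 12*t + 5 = 7*t^2 - 13*t + 6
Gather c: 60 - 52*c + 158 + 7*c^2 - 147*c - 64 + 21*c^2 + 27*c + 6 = 28*c^2 - 172*c + 160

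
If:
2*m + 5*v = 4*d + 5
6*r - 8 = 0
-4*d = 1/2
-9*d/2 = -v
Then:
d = -1/8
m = 117/32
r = 4/3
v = -9/16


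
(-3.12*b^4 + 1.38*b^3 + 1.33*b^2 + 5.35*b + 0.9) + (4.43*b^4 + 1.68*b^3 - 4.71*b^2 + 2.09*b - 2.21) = 1.31*b^4 + 3.06*b^3 - 3.38*b^2 + 7.44*b - 1.31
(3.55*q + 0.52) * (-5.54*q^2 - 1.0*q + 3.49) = -19.667*q^3 - 6.4308*q^2 + 11.8695*q + 1.8148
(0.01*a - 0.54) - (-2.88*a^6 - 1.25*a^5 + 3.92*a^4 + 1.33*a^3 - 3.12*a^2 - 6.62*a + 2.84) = 2.88*a^6 + 1.25*a^5 - 3.92*a^4 - 1.33*a^3 + 3.12*a^2 + 6.63*a - 3.38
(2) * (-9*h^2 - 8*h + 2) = -18*h^2 - 16*h + 4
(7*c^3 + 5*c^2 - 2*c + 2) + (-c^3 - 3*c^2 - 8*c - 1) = 6*c^3 + 2*c^2 - 10*c + 1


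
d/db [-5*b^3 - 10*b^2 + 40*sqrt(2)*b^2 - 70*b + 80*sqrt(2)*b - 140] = -15*b^2 - 20*b + 80*sqrt(2)*b - 70 + 80*sqrt(2)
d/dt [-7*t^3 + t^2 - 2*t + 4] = -21*t^2 + 2*t - 2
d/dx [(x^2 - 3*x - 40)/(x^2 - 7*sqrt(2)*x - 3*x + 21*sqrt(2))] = ((2*x - 3)*(x^2 - 7*sqrt(2)*x - 3*x + 21*sqrt(2)) - (-2*x + 3 + 7*sqrt(2))*(-x^2 + 3*x + 40))/(x^2 - 7*sqrt(2)*x - 3*x + 21*sqrt(2))^2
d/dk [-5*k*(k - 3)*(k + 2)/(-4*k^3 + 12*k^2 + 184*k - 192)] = 5*(-k^4 - 40*k^3 + 86*k^2 - 48*k - 144)/(2*(k^6 - 6*k^5 - 83*k^4 + 372*k^3 + 1828*k^2 - 4416*k + 2304))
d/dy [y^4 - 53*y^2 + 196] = 4*y^3 - 106*y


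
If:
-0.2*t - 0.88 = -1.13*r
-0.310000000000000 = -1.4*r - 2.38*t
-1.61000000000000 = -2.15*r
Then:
No Solution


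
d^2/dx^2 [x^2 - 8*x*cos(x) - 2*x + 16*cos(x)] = 8*x*cos(x) - 16*sqrt(2)*cos(x + pi/4) + 2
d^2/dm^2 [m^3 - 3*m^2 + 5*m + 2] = 6*m - 6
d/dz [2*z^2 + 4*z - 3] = 4*z + 4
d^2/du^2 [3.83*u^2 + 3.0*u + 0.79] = 7.66000000000000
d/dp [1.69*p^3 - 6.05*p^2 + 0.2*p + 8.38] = 5.07*p^2 - 12.1*p + 0.2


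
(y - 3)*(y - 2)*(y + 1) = y^3 - 4*y^2 + y + 6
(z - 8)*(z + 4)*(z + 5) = z^3 + z^2 - 52*z - 160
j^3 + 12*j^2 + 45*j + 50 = (j + 2)*(j + 5)^2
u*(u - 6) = u^2 - 6*u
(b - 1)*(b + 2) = b^2 + b - 2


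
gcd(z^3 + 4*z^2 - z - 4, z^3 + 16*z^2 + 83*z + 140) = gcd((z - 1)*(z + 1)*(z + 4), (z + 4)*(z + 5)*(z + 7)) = z + 4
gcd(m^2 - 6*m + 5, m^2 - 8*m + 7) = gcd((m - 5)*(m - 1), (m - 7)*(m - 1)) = m - 1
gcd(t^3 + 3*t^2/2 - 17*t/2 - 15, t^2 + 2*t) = t + 2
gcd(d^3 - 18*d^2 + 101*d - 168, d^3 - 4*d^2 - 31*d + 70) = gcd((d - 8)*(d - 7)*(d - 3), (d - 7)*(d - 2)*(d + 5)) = d - 7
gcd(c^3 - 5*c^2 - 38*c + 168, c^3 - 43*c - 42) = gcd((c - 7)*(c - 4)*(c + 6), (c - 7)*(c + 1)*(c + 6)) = c^2 - c - 42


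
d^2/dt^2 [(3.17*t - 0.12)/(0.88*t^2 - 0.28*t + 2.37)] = ((1.9864 - 16.7376*t)*(0.88*t^2 - 0.28*t + 2.37) + (1.76*t - 0.28)*(3.17*t - 0.12)*(3.52*t - 0.56))/(0.88*t^2 - 0.28*t + 2.37)^3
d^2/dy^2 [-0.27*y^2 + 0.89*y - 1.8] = -0.540000000000000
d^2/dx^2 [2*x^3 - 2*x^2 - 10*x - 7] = 12*x - 4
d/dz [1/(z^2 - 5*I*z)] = (-2*z + 5*I)/(z^2*(z - 5*I)^2)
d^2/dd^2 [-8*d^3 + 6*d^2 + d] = 12 - 48*d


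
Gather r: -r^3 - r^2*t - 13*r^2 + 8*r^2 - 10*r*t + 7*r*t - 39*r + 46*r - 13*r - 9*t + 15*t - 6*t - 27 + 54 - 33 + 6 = -r^3 + r^2*(-t - 5) + r*(-3*t - 6)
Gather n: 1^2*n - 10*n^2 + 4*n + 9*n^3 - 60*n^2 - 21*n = 9*n^3 - 70*n^2 - 16*n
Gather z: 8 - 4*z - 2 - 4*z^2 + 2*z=-4*z^2 - 2*z + 6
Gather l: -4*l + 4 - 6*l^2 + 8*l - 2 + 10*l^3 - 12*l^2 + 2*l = 10*l^3 - 18*l^2 + 6*l + 2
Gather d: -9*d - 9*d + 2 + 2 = 4 - 18*d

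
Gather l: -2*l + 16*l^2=16*l^2 - 2*l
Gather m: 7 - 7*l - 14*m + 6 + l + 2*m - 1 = -6*l - 12*m + 12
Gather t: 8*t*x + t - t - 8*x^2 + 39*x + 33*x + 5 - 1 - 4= 8*t*x - 8*x^2 + 72*x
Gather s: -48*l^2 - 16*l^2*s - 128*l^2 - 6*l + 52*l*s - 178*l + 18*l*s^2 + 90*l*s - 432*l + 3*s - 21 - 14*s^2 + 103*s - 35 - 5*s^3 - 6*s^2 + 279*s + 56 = -176*l^2 - 616*l - 5*s^3 + s^2*(18*l - 20) + s*(-16*l^2 + 142*l + 385)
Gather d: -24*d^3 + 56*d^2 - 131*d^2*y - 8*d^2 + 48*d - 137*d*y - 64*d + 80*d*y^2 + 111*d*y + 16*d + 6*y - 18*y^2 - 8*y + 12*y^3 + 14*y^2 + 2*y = -24*d^3 + d^2*(48 - 131*y) + d*(80*y^2 - 26*y) + 12*y^3 - 4*y^2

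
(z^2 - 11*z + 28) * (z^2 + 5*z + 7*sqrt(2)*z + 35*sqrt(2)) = z^4 - 6*z^3 + 7*sqrt(2)*z^3 - 42*sqrt(2)*z^2 - 27*z^2 - 189*sqrt(2)*z + 140*z + 980*sqrt(2)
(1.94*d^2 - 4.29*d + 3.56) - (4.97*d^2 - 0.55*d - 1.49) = -3.03*d^2 - 3.74*d + 5.05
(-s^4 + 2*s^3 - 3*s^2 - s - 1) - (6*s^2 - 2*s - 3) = -s^4 + 2*s^3 - 9*s^2 + s + 2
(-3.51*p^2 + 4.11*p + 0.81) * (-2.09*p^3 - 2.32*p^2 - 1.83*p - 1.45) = 7.3359*p^5 - 0.446700000000002*p^4 - 4.8048*p^3 - 4.311*p^2 - 7.4418*p - 1.1745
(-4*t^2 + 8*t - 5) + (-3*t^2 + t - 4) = -7*t^2 + 9*t - 9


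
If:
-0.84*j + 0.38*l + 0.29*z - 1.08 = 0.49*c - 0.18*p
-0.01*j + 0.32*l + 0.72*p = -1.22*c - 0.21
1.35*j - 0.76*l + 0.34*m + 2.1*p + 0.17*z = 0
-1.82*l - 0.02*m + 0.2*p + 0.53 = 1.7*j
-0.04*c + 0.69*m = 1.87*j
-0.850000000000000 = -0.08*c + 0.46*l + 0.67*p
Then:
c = 0.51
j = 0.40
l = -0.21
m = 1.12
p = -1.06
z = 6.70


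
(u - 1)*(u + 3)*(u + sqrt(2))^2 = u^4 + 2*u^3 + 2*sqrt(2)*u^3 - u^2 + 4*sqrt(2)*u^2 - 6*sqrt(2)*u + 4*u - 6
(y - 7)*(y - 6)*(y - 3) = y^3 - 16*y^2 + 81*y - 126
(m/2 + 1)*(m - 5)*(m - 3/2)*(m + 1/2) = m^4/2 - 2*m^3 - 31*m^2/8 + 49*m/8 + 15/4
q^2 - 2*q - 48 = (q - 8)*(q + 6)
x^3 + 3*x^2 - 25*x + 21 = (x - 3)*(x - 1)*(x + 7)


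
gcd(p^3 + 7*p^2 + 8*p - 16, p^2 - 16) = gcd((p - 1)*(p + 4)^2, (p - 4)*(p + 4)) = p + 4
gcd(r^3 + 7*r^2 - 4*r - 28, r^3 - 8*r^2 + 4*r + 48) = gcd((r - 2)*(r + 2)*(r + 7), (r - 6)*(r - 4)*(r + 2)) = r + 2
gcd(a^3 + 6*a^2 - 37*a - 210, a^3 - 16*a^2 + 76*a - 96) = a - 6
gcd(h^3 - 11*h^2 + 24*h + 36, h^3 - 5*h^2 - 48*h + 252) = h^2 - 12*h + 36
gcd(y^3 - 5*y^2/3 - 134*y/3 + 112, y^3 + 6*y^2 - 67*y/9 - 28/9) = y + 7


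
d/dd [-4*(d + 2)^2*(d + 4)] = 4*(-3*d - 10)*(d + 2)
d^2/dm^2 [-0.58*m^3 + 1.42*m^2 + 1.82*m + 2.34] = 2.84 - 3.48*m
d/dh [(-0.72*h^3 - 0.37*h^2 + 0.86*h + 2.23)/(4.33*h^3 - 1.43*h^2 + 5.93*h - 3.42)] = (2.6317*h^4 - 15.9868*h^3 - 22.5448*h^2 + 8.9086*h - 16.1651)/(18.7489*h^6 - 12.3838*h^5 + 53.3987*h^4 - 46.577*h^3 + 44.9461*h^2 - 40.5612*h + 11.6964)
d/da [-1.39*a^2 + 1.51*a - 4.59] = 1.51 - 2.78*a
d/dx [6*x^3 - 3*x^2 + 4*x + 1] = 18*x^2 - 6*x + 4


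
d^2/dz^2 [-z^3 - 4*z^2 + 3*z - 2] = -6*z - 8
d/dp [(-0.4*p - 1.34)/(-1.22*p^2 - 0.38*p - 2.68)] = (-0.488*p^2 - 3.2696*p + 0.5628)/(1.4884*p^4 + 0.9272*p^3 + 6.6836*p^2 + 2.0368*p + 7.1824)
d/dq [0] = 0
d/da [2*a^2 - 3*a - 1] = 4*a - 3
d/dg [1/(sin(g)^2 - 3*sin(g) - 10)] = (3 - 2*sin(g))*cos(g)/((sin(g) - 5)^2*(sin(g) + 2)^2)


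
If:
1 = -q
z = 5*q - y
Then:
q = -1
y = -z - 5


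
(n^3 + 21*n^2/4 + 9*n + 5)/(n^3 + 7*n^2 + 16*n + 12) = (n + 5/4)/(n + 3)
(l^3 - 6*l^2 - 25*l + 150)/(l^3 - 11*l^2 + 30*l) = (l + 5)/l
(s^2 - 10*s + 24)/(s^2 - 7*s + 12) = (s - 6)/(s - 3)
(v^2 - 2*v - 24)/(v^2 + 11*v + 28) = (v - 6)/(v + 7)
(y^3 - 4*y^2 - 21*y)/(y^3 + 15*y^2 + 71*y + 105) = y*(y - 7)/(y^2 + 12*y + 35)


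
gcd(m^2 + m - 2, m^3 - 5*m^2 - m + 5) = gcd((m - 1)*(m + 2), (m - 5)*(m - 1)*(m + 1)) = m - 1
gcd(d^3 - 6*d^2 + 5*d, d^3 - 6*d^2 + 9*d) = d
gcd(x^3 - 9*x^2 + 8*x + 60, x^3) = 1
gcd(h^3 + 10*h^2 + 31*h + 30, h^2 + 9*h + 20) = h + 5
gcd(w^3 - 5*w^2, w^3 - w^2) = w^2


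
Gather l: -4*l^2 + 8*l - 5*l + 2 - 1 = -4*l^2 + 3*l + 1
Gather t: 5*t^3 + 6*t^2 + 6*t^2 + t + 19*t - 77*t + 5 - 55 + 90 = 5*t^3 + 12*t^2 - 57*t + 40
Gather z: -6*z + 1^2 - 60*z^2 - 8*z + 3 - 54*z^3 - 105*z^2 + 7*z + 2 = -54*z^3 - 165*z^2 - 7*z + 6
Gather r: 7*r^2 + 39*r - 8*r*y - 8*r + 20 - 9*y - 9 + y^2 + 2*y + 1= 7*r^2 + r*(31 - 8*y) + y^2 - 7*y + 12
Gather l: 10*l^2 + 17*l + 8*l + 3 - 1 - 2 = 10*l^2 + 25*l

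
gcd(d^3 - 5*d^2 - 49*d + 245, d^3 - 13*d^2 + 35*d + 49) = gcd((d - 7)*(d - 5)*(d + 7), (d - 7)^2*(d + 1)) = d - 7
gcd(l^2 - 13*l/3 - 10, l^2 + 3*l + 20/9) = l + 5/3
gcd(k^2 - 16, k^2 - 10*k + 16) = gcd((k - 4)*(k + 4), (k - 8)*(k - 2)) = 1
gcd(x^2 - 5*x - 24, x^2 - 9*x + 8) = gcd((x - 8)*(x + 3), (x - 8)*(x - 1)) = x - 8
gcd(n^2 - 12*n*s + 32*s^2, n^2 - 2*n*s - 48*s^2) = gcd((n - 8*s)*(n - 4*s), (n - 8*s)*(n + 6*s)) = -n + 8*s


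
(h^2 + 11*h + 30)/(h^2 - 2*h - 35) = (h + 6)/(h - 7)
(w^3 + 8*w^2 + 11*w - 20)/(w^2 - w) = w + 9 + 20/w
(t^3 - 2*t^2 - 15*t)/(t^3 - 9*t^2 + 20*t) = (t + 3)/(t - 4)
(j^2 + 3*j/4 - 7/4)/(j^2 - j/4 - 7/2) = (j - 1)/(j - 2)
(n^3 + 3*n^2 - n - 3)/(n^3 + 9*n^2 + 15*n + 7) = (n^2 + 2*n - 3)/(n^2 + 8*n + 7)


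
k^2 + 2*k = k*(k + 2)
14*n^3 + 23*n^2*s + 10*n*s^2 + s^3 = (n + s)*(2*n + s)*(7*n + s)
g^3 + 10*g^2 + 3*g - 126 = (g - 3)*(g + 6)*(g + 7)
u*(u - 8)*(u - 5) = u^3 - 13*u^2 + 40*u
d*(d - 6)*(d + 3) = d^3 - 3*d^2 - 18*d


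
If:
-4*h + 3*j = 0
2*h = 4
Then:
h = 2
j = 8/3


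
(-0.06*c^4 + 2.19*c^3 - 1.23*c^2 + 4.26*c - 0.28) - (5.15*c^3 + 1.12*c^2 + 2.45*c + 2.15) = -0.06*c^4 - 2.96*c^3 - 2.35*c^2 + 1.81*c - 2.43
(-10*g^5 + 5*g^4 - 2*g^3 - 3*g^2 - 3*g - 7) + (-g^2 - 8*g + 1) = -10*g^5 + 5*g^4 - 2*g^3 - 4*g^2 - 11*g - 6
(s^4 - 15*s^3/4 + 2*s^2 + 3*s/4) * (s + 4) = s^5 + s^4/4 - 13*s^3 + 35*s^2/4 + 3*s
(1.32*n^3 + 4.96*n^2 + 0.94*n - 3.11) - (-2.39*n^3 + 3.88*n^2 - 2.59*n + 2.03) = 3.71*n^3 + 1.08*n^2 + 3.53*n - 5.14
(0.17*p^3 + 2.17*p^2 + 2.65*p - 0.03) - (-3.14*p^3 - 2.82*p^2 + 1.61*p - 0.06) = 3.31*p^3 + 4.99*p^2 + 1.04*p + 0.03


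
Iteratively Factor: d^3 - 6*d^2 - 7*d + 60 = (d + 3)*(d^2 - 9*d + 20) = (d - 4)*(d + 3)*(d - 5)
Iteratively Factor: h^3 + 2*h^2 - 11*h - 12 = (h - 3)*(h^2 + 5*h + 4) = (h - 3)*(h + 1)*(h + 4)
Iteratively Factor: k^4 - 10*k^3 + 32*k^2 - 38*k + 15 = (k - 1)*(k^3 - 9*k^2 + 23*k - 15) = (k - 3)*(k - 1)*(k^2 - 6*k + 5) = (k - 5)*(k - 3)*(k - 1)*(k - 1)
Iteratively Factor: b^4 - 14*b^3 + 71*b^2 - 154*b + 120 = (b - 2)*(b^3 - 12*b^2 + 47*b - 60) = (b - 4)*(b - 2)*(b^2 - 8*b + 15) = (b - 5)*(b - 4)*(b - 2)*(b - 3)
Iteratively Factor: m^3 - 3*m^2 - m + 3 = (m + 1)*(m^2 - 4*m + 3) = (m - 3)*(m + 1)*(m - 1)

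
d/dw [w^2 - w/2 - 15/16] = 2*w - 1/2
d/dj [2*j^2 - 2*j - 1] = 4*j - 2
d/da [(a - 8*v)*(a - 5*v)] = 2*a - 13*v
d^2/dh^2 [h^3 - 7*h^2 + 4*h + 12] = 6*h - 14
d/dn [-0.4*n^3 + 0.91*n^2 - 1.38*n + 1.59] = -1.2*n^2 + 1.82*n - 1.38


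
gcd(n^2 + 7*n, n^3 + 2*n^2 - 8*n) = n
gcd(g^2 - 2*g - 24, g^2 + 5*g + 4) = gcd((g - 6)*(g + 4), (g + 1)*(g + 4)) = g + 4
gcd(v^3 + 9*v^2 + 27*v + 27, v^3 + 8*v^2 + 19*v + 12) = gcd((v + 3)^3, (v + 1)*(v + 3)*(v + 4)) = v + 3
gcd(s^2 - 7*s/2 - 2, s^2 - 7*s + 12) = s - 4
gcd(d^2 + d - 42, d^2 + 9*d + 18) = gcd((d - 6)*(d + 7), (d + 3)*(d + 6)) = 1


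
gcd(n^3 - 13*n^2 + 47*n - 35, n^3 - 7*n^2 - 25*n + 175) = n^2 - 12*n + 35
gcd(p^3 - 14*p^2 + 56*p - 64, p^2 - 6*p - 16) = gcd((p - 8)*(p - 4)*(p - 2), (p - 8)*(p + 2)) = p - 8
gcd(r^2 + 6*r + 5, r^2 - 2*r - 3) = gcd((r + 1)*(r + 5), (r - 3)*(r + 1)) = r + 1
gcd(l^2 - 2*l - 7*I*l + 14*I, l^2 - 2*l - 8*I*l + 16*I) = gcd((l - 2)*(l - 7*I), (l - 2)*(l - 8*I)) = l - 2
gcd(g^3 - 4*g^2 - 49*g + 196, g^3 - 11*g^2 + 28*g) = g^2 - 11*g + 28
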